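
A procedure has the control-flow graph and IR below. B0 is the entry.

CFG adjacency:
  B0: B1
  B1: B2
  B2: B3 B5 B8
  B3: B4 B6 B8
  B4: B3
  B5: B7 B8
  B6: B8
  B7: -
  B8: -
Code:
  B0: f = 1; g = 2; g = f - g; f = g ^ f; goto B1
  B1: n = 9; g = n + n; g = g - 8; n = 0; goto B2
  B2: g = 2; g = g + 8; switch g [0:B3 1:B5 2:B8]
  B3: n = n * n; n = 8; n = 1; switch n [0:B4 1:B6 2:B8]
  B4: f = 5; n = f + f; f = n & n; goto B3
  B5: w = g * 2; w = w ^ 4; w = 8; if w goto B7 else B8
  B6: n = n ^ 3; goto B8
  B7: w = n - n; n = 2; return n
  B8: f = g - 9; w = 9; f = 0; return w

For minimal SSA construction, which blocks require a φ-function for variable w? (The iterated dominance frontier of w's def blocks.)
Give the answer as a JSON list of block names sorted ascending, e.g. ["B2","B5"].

idom tree: B1←B0 B2←B1 B3←B2 B4←B3 B5←B2 B6←B3 B7←B5 B8←B2
Join-block Dom:
  B3: preds {B2,B4}: {B0,B1,B2} ∩ {B0,B1,B2,B3,B4} = {B0,B1,B2}; idom=B2
  B8: preds {B2,B3,B5,B6}: {B0,B1,B2} ∩ {B0,B1,B2,B3} ∩ {B0,B1,B2,B5} ∩ {B0,B1,B2,B3,B6} = {B0,B1,B2}; idom=B2

DF derivation:
  join B3 pred B2: · stop@B2
  join B3 pred B4: B4→B3 stop@B2
  join B8 pred B2: · stop@B2
  join B8 pred B3: B3 stop@B2
  join B8 pred B5: B5 stop@B2
  join B8 pred B6: B6→B3 stop@B2
  DF(B0)=∅
  DF(B1)=∅
  DF(B2)=∅
  DF(B3)={B3,B8}
  DF(B4)={B3}
  DF(B5)={B8}
  DF(B6)={B8}
  DF(B7)=∅
  DF(B8)=∅

φ for w: defs {B5,B7,B8}
  DF⁺ = {B8}

Answer: ["B8"]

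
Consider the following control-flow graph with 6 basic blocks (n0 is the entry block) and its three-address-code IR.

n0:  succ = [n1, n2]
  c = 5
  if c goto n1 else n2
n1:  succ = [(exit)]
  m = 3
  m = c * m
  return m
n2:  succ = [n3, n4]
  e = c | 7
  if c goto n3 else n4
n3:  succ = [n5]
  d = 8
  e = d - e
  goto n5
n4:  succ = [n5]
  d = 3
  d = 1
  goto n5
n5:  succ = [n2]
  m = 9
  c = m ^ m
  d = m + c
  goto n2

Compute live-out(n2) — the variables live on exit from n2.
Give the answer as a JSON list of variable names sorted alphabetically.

Answer: ["e"]

Derivation:
def/use:
  n0: def={c} ue=∅
  n1: def={m} ue={c}
  n2: def={e} ue={c}
  n3: def={d,e} ue={e}
  n4: def={d} ue=∅
  n5: def={c,d,m} ue=∅

Backward fixpoint:
  n0: in=∅ out={c}
  n1: in={c} out=∅
  n2: in={c} out={e}
  n3: in={e} out=∅
  n4: in=∅ out=∅
  n5: in=∅ out={c}

live-out(n2) = ["e"]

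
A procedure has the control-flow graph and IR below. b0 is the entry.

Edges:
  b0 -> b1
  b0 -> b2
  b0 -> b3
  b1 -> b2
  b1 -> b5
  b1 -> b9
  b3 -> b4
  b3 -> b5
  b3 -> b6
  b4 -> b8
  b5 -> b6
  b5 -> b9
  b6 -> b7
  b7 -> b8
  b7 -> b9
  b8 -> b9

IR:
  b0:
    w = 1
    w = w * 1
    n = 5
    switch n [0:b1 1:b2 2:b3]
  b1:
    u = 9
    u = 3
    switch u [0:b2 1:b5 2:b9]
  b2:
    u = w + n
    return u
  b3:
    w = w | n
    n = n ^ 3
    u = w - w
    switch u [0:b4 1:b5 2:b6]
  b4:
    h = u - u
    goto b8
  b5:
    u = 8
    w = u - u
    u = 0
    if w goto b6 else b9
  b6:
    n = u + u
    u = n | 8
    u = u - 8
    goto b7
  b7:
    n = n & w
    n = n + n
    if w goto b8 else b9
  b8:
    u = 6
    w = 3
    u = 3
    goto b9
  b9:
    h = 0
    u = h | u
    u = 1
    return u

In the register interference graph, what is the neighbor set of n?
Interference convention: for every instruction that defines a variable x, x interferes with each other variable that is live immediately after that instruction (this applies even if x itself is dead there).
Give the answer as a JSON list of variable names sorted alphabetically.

def/use:
  b0: {n,w} / ∅
  b1: {u} / ∅
  b2: {u} / {n,w}
  b3: {n,u,w} / {n,w}
  b4: {h} / {u}
  b5: {u,w} / ∅
  b6: {n,u} / {u}
  b7: {n} / {n,w}
  b8: {u,w} / ∅
  b9: {h,u} / {u}

Backward fixpoint:
  b0 li=∅ lo={n,w}
  b1 li={n,w} lo={n,u,w}
  b2 li={n,w} lo=∅
  b3 li={n,w} lo={u,w}
  b4 li={u} lo=∅
  b5 li=∅ lo={u,w}
  b6 li={u,w} lo={n,u,w}
  b7 li={n,u,w} lo={u}
  b8 li=∅ lo={u}
  b9 li={u} lo=∅

Interference:
  h↔{u}
  n↔{u,w}
  u↔{h,n,w}
  w↔{n,u}

N(n) = ["u", "w"]

Answer: ["u", "w"]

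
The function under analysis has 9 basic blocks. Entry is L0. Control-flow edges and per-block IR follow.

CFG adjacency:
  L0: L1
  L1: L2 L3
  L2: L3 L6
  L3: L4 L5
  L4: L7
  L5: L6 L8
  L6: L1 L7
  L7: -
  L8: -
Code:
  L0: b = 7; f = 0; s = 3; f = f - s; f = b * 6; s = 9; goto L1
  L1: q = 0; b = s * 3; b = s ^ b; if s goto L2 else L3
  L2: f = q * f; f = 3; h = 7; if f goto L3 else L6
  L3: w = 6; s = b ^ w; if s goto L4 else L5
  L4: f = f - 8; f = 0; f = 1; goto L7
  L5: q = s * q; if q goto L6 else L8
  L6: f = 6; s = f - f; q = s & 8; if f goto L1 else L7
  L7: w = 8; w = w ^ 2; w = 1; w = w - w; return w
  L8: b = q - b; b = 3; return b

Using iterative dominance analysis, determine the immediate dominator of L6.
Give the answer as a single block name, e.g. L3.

idom tree: L1←L0 L2←L1 L3←L1 L4←L3 L5←L3 L6←L1 L7←L1 L8←L5
Join-block Dom:
  L1: preds {L0,L6}: {L0} ∩ {L0,L1,L6} = {L0}; idom=L0
  L3: preds {L1,L2}: {L0,L1} ∩ {L0,L1,L2} = {L0,L1}; idom=L1
  L6: preds {L2,L5}: {L0,L1,L2} ∩ {L0,L1,L3,L5} = {L0,L1}; idom=L1
  L7: preds {L4,L6}: {L0,L1,L3,L4} ∩ {L0,L1,L6} = {L0,L1}; idom=L1

idom(L6) = L1

Answer: L1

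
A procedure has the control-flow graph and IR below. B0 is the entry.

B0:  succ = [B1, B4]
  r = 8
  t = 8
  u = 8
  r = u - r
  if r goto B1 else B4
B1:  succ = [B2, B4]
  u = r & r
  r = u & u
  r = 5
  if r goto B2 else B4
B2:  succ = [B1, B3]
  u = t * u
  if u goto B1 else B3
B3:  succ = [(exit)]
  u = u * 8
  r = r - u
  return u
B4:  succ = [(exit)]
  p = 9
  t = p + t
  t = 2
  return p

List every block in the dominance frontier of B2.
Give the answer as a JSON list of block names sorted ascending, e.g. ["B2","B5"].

Answer: ["B1"]

Working:
idom tree: B1←B0 B2←B1 B3←B2 B4←B0
Dom∩ at merges:
  B1: preds {B0,B2}: {B0} ∩ {B0,B1,B2} = {B0}; idom=B0
  B4: preds {B0,B1}: {B0} ∩ {B0,B1} = {B0}; idom=B0

DF derivation:
  B1←B0: walk · to B0
  B1←B2: walk B2→B1 to B0
  B4←B0: walk · to B0
  B4←B1: walk B1 to B0
  DF(B0)=∅
  DF(B1)={B1,B4}
  DF(B2)={B1}
  DF(B3)=∅
  DF(B4)=∅

DF(B2) = ["B1"]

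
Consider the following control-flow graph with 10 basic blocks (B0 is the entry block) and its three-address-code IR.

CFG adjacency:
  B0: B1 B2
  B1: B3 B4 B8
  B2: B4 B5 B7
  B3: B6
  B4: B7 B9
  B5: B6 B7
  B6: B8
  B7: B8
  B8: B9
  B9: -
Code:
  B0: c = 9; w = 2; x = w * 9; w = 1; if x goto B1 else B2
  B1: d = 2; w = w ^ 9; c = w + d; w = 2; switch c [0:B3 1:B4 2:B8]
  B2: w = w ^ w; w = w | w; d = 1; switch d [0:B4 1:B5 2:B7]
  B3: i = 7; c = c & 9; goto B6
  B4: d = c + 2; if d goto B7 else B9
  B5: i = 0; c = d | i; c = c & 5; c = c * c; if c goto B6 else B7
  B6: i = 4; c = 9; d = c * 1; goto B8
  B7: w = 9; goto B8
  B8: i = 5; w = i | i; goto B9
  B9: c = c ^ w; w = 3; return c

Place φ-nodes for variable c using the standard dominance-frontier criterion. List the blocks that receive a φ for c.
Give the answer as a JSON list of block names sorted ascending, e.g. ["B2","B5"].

Answer: ["B4", "B6", "B7", "B8", "B9"]

Derivation:
idom tree: B1←B0 B2←B0 B3←B1 B4←B0 B5←B2 B6←B0 B7←B0 B8←B0 B9←B0
Dom at joins:
  B4: preds {B1,B2}: {B0,B1} ∩ {B0,B2} = {B0}; idom=B0
  B6: preds {B3,B5}: {B0,B1,B3} ∩ {B0,B2,B5} = {B0}; idom=B0
  B7: preds {B2,B4,B5}: {B0,B2} ∩ {B0,B4} ∩ {B0,B2,B5} = {B0}; idom=B0
  B8: preds {B1,B6,B7}: {B0,B1} ∩ {B0,B6} ∩ {B0,B7} = {B0}; idom=B0
  B9: preds {B4,B8}: {B0,B4} ∩ {B0,B8} = {B0}; idom=B0

Frontier:
  join B4 pred B1: B1 stop@B0
  join B4 pred B2: B2 stop@B0
  join B6 pred B3: B3→B1 stop@B0
  join B6 pred B5: B5→B2 stop@B0
  join B7 pred B2: B2 stop@B0
  join B7 pred B4: B4 stop@B0
  join B7 pred B5: B5→B2 stop@B0
  join B8 pred B1: B1 stop@B0
  join B8 pred B6: B6 stop@B0
  join B8 pred B7: B7 stop@B0
  join B9 pred B4: B4 stop@B0
  join B9 pred B8: B8 stop@B0
  B0: DF=∅
  B1: DF={B4,B6,B8}
  B2: DF={B4,B6,B7}
  B3: DF={B6}
  B4: DF={B7,B9}
  B5: DF={B6,B7}
  B6: DF={B8}
  B7: DF={B8}
  B8: DF={B9}
  B9: DF=∅

φ for c: defs {B0,B1,B3,B5,B6,B9}
  DF⁺ = {B4,B6,B7,B8,B9}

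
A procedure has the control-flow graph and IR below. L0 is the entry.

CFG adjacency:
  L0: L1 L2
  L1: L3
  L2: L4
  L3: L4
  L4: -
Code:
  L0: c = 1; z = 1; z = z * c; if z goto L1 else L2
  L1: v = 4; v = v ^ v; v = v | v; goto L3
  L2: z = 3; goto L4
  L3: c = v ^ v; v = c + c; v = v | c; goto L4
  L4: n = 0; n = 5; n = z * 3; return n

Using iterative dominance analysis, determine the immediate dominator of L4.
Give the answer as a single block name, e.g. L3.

Answer: L0

Working:
idom tree: L1←L0 L2←L0 L3←L1 L4←L0
Join-block Dom:
  L4: preds {L2,L3}: {L0,L2} ∩ {L0,L1,L3} = {L0}; idom=L0

idom(L4) = L0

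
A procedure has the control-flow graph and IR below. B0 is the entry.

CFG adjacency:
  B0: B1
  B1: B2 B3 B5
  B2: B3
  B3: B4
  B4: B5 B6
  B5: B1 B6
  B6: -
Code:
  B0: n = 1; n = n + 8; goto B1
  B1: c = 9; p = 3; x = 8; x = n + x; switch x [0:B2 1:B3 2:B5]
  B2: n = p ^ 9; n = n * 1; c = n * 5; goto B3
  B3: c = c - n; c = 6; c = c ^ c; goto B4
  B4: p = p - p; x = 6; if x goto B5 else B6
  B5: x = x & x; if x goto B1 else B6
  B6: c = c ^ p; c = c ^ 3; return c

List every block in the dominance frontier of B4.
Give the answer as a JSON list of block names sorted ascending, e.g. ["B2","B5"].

idom tree: B1←B0 B2←B1 B3←B1 B4←B3 B5←B1 B6←B1
Join-block Dom:
  B1: preds {B0,B5}: {B0} ∩ {B0,B1,B5} = {B0}; idom=B0
  B3: preds {B1,B2}: {B0,B1} ∩ {B0,B1,B2} = {B0,B1}; idom=B1
  B5: preds {B1,B4}: {B0,B1} ∩ {B0,B1,B3,B4} = {B0,B1}; idom=B1
  B6: preds {B4,B5}: {B0,B1,B3,B4} ∩ {B0,B1,B5} = {B0,B1}; idom=B1

Frontier:
  join B1 pred B0: · stop@B0
  join B1 pred B5: B5→B1 stop@B0
  join B3 pred B1: · stop@B1
  join B3 pred B2: B2 stop@B1
  join B5 pred B1: · stop@B1
  join B5 pred B4: B4→B3 stop@B1
  join B6 pred B4: B4→B3 stop@B1
  join B6 pred B5: B5 stop@B1
  DF(B0)=∅
  DF(B1)={B1}
  DF(B2)={B3}
  DF(B3)={B5,B6}
  DF(B4)={B5,B6}
  DF(B5)={B1,B6}
  DF(B6)=∅

DF(B4) = ["B5", "B6"]

Answer: ["B5", "B6"]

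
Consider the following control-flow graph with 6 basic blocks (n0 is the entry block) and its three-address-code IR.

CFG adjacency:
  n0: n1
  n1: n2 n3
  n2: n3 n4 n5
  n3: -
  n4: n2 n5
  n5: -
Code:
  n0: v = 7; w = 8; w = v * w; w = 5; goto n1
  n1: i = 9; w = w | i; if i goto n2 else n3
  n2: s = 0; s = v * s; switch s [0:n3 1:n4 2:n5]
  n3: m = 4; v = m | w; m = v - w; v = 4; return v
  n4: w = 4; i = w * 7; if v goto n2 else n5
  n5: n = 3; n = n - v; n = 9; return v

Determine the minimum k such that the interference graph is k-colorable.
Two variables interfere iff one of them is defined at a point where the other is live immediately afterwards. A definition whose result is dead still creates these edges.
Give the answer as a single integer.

Answer: 3

Analysis:
Per-block:
  n0 def {v,w} use ∅
  n1 def {i,w} use {w}
  n2 def {s} use {v}
  n3 def {m,v} use {w}
  n4 def {i,w} use {v}
  n5 def {n} use {v}

Liveness:
  live n0: ∅→{v,w}
  live n1: {v,w}→{v,w}
  live n2: {v,w}→{v,w}
  live n3: {w}→∅
  live n4: {v}→{v,w}
  live n5: {v}→∅

Interfere edges:
  i — {v,w}
  m — {w}
  n — {v}
  s — {v,w}
  v — {i,n,s,w}
  w — {i,m,s,v}

Colouring:
  clique {i,v,w} ⇒ need ≥ 3
  assign i→c2 m→c0 n→c1 s→c2 v→c0 w→c1 — no edge inside a register ⇒ χ ≤ 3
  χ = 3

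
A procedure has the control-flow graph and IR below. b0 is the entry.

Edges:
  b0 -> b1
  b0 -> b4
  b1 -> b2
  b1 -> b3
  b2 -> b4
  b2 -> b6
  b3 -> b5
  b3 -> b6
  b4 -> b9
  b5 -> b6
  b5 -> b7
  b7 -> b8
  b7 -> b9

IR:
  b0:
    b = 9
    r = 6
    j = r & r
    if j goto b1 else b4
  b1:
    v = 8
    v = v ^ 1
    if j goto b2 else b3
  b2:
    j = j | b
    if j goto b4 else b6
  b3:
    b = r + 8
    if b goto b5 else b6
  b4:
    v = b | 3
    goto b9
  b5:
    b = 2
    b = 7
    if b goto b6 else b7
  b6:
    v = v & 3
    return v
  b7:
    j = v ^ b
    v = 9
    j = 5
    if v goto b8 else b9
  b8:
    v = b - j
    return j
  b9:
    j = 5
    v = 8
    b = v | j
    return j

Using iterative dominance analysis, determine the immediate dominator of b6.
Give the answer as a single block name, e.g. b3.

idom tree: b1←b0 b2←b1 b3←b1 b4←b0 b5←b3 b6←b1 b7←b5 b8←b7 b9←b0
Dom at joins:
  b4: preds {b0,b2}: {b0} ∩ {b0,b1,b2} = {b0}; idom=b0
  b6: preds {b2,b3,b5}: {b0,b1,b2} ∩ {b0,b1,b3} ∩ {b0,b1,b3,b5} = {b0,b1}; idom=b1
  b9: preds {b4,b7}: {b0,b4} ∩ {b0,b1,b3,b5,b7} = {b0}; idom=b0

idom(b6) = b1

Answer: b1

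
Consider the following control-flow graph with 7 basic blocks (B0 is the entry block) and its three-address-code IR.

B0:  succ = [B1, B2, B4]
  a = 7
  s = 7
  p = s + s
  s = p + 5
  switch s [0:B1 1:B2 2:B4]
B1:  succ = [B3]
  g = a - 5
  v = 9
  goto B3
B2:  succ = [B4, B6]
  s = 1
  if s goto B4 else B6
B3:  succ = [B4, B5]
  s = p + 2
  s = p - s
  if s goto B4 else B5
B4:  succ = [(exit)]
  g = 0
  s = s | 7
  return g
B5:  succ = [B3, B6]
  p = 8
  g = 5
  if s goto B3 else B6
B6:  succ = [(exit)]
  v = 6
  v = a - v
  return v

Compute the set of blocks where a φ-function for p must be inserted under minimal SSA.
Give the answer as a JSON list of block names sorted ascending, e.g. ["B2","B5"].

idom tree: B1←B0 B2←B0 B3←B1 B4←B0 B5←B3 B6←B0
Dom at joins:
  B3: preds {B1,B5}: {B0,B1} ∩ {B0,B1,B3,B5} = {B0,B1}; idom=B1
  B4: preds {B0,B2,B3}: {B0} ∩ {B0,B2} ∩ {B0,B1,B3} = {B0}; idom=B0
  B6: preds {B2,B5}: {B0,B2} ∩ {B0,B1,B3,B5} = {B0}; idom=B0

DF derivation:
  B3←B1: walk · to B1
  B3←B5: walk B5→B3 to B1
  B4←B0: walk · to B0
  B4←B2: walk B2 to B0
  B4←B3: walk B3→B1 to B0
  B6←B2: walk B2 to B0
  B6←B5: walk B5→B3→B1 to B0
  B0 → ∅
  B1 → {B4,B6}
  B2 → {B4,B6}
  B3 → {B3,B4,B6}
  B4 → ∅
  B5 → {B3,B6}
  B6 → ∅

φ for p: defs {B0,B5}
  DF⁺ = {B3,B4,B6}

Answer: ["B3", "B4", "B6"]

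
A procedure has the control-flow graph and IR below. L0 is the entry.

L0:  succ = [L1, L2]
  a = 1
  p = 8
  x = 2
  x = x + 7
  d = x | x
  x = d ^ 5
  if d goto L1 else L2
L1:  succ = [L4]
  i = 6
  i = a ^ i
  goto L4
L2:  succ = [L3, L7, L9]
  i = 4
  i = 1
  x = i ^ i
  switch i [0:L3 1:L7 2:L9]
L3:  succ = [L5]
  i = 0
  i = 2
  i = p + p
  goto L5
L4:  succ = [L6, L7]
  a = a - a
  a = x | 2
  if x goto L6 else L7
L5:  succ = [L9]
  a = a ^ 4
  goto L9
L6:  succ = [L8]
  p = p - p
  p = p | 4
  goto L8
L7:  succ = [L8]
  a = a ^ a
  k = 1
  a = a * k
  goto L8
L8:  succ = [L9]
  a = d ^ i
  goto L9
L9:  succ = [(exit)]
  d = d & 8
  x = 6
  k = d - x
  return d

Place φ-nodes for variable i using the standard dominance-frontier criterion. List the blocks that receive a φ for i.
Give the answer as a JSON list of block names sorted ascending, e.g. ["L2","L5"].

idom tree: L1←L0 L2←L0 L3←L2 L4←L1 L5←L3 L6←L4 L7←L0 L8←L0 L9←L0
Dom∩ at merges:
  L7: preds {L2,L4}: {L0,L2} ∩ {L0,L1,L4} = {L0}; idom=L0
  L8: preds {L6,L7}: {L0,L1,L4,L6} ∩ {L0,L7} = {L0}; idom=L0
  L9: preds {L2,L5,L8}: {L0,L2} ∩ {L0,L2,L3,L5} ∩ {L0,L8} = {L0}; idom=L0

DF derivation:
  join L7 pred L2: L2 stop@L0
  join L7 pred L4: L4→L1 stop@L0
  join L8 pred L6: L6→L4→L1 stop@L0
  join L8 pred L7: L7 stop@L0
  join L9 pred L2: L2 stop@L0
  join L9 pred L5: L5→L3→L2 stop@L0
  join L9 pred L8: L8 stop@L0
  DF(L0)=∅
  DF(L1)={L7,L8}
  DF(L2)={L7,L9}
  DF(L3)={L9}
  DF(L4)={L7,L8}
  DF(L5)={L9}
  DF(L6)={L8}
  DF(L7)={L8}
  DF(L8)={L9}
  DF(L9)=∅

φ for i: defs {L1,L2,L3}
  DF⁺ = {L7,L8,L9}

Answer: ["L7", "L8", "L9"]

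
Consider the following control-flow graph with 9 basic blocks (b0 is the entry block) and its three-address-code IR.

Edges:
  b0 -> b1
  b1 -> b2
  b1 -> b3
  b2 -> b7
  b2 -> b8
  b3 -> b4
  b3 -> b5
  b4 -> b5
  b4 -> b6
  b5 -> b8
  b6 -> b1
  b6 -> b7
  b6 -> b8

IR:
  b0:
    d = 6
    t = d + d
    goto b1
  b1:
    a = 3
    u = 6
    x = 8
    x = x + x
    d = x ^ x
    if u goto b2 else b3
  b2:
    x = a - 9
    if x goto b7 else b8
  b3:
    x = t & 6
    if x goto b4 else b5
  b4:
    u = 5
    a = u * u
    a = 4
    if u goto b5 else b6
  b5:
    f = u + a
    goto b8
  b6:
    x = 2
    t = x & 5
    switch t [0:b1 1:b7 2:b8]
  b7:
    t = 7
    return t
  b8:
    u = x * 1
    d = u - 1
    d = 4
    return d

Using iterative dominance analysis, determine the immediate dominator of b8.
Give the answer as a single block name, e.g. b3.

idom tree: b1←b0 b2←b1 b3←b1 b4←b3 b5←b3 b6←b4 b7←b1 b8←b1
Join-block Dom:
  b1: preds {b0,b6}: {b0} ∩ {b0,b1,b3,b4,b6} = {b0}; idom=b0
  b5: preds {b3,b4}: {b0,b1,b3} ∩ {b0,b1,b3,b4} = {b0,b1,b3}; idom=b3
  b7: preds {b2,b6}: {b0,b1,b2} ∩ {b0,b1,b3,b4,b6} = {b0,b1}; idom=b1
  b8: preds {b2,b5,b6}: {b0,b1,b2} ∩ {b0,b1,b3,b5} ∩ {b0,b1,b3,b4,b6} = {b0,b1}; idom=b1

idom(b8) = b1

Answer: b1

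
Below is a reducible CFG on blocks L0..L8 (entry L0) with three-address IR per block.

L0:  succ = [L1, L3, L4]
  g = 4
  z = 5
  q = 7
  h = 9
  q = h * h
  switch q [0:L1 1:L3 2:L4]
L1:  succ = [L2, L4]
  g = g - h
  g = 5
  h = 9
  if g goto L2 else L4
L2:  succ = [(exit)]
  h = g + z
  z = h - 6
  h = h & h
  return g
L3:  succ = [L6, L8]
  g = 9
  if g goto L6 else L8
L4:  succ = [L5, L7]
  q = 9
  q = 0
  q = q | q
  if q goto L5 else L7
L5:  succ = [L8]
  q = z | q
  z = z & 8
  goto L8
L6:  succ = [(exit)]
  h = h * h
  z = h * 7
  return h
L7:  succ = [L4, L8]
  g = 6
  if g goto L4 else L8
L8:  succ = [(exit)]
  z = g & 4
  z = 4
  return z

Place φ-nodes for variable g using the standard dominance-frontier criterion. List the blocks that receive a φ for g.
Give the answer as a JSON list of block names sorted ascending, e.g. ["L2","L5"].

idom tree: L1←L0 L2←L1 L3←L0 L4←L0 L5←L4 L6←L3 L7←L4 L8←L0
Dom at joins:
  L4: preds {L0,L1,L7}: {L0} ∩ {L0,L1} ∩ {L0,L4,L7} = {L0}; idom=L0
  L8: preds {L3,L5,L7}: {L0,L3} ∩ {L0,L4,L5} ∩ {L0,L4,L7} = {L0}; idom=L0

DF walk-up:
  join L4 pred L0: · stop@L0
  join L4 pred L1: L1 stop@L0
  join L4 pred L7: L7→L4 stop@L0
  join L8 pred L3: L3 stop@L0
  join L8 pred L5: L5→L4 stop@L0
  join L8 pred L7: L7→L4 stop@L0
  L0 → ∅
  L1 → {L4}
  L2 → ∅
  L3 → {L8}
  L4 → {L4,L8}
  L5 → {L8}
  L6 → ∅
  L7 → {L4,L8}
  L8 → ∅

φ for g: defs {L0,L1,L3,L7}
  DF⁺ = {L4,L8}

Answer: ["L4", "L8"]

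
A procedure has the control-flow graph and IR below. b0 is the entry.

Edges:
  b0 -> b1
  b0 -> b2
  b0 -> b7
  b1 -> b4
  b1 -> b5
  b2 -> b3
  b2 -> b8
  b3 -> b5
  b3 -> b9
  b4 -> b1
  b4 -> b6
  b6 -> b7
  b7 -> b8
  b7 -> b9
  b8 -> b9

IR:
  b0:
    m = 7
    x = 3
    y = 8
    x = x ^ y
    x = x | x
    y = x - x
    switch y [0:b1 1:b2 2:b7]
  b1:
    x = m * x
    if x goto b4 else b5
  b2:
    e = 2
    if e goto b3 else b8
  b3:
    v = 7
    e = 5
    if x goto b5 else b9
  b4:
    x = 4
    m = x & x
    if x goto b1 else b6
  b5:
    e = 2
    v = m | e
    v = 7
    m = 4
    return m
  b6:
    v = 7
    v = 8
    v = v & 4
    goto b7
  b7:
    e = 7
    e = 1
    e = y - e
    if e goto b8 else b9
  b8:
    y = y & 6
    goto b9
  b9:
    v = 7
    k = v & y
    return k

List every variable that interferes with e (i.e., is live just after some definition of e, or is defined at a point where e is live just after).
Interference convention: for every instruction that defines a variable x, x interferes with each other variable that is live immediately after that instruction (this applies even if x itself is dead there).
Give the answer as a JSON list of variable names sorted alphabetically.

Block summaries:
  b0: {m,x,y} / ∅
  b1: {x} / {m,x}
  b2: {e} / ∅
  b3: {e,v} / {x}
  b4: {m,x} / ∅
  b5: {e,m,v} / {m}
  b6: {v} / ∅
  b7: {e} / {y}
  b8: {y} / {y}
  b9: {k,v} / {y}

Live sets:
  b0 li=∅ lo={m,x,y}
  b1 li={m,x,y} lo={m,y}
  b2 li={m,x,y} lo={m,x,y}
  b3 li={m,x,y} lo={m,y}
  b4 li={y} lo={m,x,y}
  b5 li={m} lo=∅
  b6 li={y} lo={y}
  b7 li={y} lo={y}
  b8 li={y} lo={y}
  b9 li={y} lo=∅

Interfere edges:
  e↔{m,x,y}
  k↔∅
  m↔{e,v,x,y}
  v↔{m,x,y}
  x↔{e,m,v,y}
  y↔{e,m,v,x}

N(e) = ["m", "x", "y"]

Answer: ["m", "x", "y"]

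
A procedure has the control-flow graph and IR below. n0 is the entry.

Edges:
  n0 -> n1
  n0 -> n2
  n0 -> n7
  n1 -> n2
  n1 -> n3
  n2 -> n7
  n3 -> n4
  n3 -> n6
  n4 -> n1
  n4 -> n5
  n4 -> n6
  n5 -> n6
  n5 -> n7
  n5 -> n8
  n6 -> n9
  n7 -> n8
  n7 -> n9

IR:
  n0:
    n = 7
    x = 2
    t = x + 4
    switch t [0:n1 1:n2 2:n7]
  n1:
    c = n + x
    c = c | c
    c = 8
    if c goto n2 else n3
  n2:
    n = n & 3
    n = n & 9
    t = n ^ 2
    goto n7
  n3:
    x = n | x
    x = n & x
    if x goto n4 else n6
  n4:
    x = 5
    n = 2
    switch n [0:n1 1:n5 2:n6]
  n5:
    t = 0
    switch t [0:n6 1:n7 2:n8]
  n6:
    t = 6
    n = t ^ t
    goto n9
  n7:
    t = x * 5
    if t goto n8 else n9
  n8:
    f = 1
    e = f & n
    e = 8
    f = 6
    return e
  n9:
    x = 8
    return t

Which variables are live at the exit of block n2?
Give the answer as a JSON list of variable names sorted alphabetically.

Answer: ["n", "x"]

Derivation:
Block summaries:
  n0: def={n,t,x} ue=∅
  n1: def={c} ue={n,x}
  n2: def={n,t} ue={n}
  n3: def={x} ue={n,x}
  n4: def={n,x} ue=∅
  n5: def={t} ue=∅
  n6: def={n,t} ue=∅
  n7: def={t} ue={x}
  n8: def={e,f} ue={n}
  n9: def={x} ue={t}

Live sets:
  n0: in=∅ out={n,x}
  n1: in={n,x} out={n,x}
  n2: in={n,x} out={n,x}
  n3: in={n,x} out=∅
  n4: in=∅ out={n,x}
  n5: in={n,x} out={n,x}
  n6: in=∅ out={t}
  n7: in={n,x} out={n,t}
  n8: in={n} out=∅
  n9: in={t} out=∅

live-out(n2) = ["n", "x"]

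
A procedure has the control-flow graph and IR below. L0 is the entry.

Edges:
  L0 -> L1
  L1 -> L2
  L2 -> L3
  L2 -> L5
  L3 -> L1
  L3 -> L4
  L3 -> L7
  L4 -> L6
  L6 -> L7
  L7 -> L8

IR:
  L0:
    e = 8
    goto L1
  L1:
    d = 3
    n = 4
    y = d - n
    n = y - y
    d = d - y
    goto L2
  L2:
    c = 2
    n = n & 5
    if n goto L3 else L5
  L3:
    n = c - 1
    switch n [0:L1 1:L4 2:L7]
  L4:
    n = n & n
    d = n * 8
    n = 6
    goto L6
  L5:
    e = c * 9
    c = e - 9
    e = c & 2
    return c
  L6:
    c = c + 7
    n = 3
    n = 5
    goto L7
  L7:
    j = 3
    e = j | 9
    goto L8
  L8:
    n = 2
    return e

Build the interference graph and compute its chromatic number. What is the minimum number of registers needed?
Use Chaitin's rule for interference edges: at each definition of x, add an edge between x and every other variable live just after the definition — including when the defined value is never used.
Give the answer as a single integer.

Answer: 3

Working:
Per-block:
  L0 def {e} use ∅
  L1 def {d,n,y} use ∅
  L2 def {c,n} use {n}
  L3 def {n} use {c}
  L4 def {d,n} use {n}
  L5 def {c,e} use {c}
  L6 def {c,n} use {c}
  L7 def {e,j} use ∅
  L8 def {n} use {e}

Liveness:
  L0 li=∅ lo=∅
  L1 li=∅ lo={n}
  L2 li={n} lo={c}
  L3 li={c} lo={c,n}
  L4 li={c,n} lo={c}
  L5 li={c} lo=∅
  L6 li={c} lo=∅
  L7 li=∅ lo={e}
  L8 li={e} lo=∅

Interfere edges:
  c — {d,e,n}
  d — {c,n,y}
  e — {c,n}
  j — ∅
  n — {c,d,e,y}
  y — {d,n}

Registers:
  clique {c,d,n} ⇒ need ≥ 3
  3-colouring: r0={j,n}  r1={c,y}  r2={d,e}
  χ = 3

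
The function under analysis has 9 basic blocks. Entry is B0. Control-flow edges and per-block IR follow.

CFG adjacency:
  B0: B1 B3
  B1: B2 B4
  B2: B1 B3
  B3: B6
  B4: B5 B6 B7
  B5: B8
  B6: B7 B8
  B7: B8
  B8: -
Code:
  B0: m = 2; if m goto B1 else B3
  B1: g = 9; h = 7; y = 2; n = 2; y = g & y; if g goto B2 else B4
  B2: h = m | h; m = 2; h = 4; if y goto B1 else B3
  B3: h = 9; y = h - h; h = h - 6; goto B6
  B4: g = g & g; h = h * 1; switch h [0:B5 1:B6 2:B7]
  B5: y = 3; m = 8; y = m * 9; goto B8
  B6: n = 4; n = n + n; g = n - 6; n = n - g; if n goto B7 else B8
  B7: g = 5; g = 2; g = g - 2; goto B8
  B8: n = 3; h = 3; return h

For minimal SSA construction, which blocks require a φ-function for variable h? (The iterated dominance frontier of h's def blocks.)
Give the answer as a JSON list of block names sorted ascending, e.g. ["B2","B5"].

idom tree: B1←B0 B2←B1 B3←B0 B4←B1 B5←B4 B6←B0 B7←B0 B8←B0
Dom at joins:
  B1: preds {B0,B2}: {B0} ∩ {B0,B1,B2} = {B0}; idom=B0
  B3: preds {B0,B2}: {B0} ∩ {B0,B1,B2} = {B0}; idom=B0
  B6: preds {B3,B4}: {B0,B3} ∩ {B0,B1,B4} = {B0}; idom=B0
  B7: preds {B4,B6}: {B0,B1,B4} ∩ {B0,B6} = {B0}; idom=B0
  B8: preds {B5,B6,B7}: {B0,B1,B4,B5} ∩ {B0,B6} ∩ {B0,B7} = {B0}; idom=B0

DF derivation:
  join B1 pred B0: · stop@B0
  join B1 pred B2: B2→B1 stop@B0
  join B3 pred B0: · stop@B0
  join B3 pred B2: B2→B1 stop@B0
  join B6 pred B3: B3 stop@B0
  join B6 pred B4: B4→B1 stop@B0
  join B7 pred B4: B4→B1 stop@B0
  join B7 pred B6: B6 stop@B0
  join B8 pred B5: B5→B4→B1 stop@B0
  join B8 pred B6: B6 stop@B0
  join B8 pred B7: B7 stop@B0
  B0: DF=∅
  B1: DF={B1,B3,B6,B7,B8}
  B2: DF={B1,B3}
  B3: DF={B6}
  B4: DF={B6,B7,B8}
  B5: DF={B8}
  B6: DF={B7,B8}
  B7: DF={B8}
  B8: DF=∅

φ for h: defs {B1,B2,B3,B4,B8}
  DF⁺ = {B1,B3,B6,B7,B8}

Answer: ["B1", "B3", "B6", "B7", "B8"]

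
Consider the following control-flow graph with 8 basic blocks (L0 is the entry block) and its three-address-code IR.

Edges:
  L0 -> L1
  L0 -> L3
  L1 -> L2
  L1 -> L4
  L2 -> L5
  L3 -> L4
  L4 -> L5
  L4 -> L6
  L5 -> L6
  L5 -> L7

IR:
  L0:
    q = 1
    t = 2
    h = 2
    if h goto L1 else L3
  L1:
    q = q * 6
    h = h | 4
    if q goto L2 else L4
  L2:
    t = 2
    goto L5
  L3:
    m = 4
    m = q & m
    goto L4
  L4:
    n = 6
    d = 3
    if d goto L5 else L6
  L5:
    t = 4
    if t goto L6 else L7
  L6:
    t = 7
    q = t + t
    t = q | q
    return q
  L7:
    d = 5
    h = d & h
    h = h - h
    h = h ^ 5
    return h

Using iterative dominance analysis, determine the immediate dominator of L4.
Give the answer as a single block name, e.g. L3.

Answer: L0

Derivation:
idom tree: L1←L0 L2←L1 L3←L0 L4←L0 L5←L0 L6←L0 L7←L5
Dom at joins:
  L4: preds {L1,L3}: {L0,L1} ∩ {L0,L3} = {L0}; idom=L0
  L5: preds {L2,L4}: {L0,L1,L2} ∩ {L0,L4} = {L0}; idom=L0
  L6: preds {L4,L5}: {L0,L4} ∩ {L0,L5} = {L0}; idom=L0

idom(L4) = L0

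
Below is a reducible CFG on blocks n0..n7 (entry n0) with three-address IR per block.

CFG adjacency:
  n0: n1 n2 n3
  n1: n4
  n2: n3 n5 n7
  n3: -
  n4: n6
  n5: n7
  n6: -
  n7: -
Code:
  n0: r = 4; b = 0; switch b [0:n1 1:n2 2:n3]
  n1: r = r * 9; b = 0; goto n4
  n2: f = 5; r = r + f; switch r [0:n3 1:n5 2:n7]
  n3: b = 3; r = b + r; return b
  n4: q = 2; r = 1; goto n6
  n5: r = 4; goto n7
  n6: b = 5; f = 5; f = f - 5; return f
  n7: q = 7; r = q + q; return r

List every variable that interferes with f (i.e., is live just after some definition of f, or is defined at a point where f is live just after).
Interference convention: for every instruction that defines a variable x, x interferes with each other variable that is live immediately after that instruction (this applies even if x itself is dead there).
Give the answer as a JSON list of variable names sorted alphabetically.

def/use:
  n0 def {b,r} use ∅
  n1 def {b,r} use {r}
  n2 def {f,r} use {r}
  n3 def {b,r} use {r}
  n4 def {q,r} use ∅
  n5 def {r} use ∅
  n6 def {b,f} use ∅
  n7 def {q,r} use ∅

Backward fixpoint:
  n0: in=∅ out={r}
  n1: in={r} out=∅
  n2: in={r} out={r}
  n3: in={r} out=∅
  n4: in=∅ out=∅
  n5: in=∅ out=∅
  n6: in=∅ out=∅
  n7: in=∅ out=∅

Interfere edges:
  b↔{r}
  f↔{r}
  q↔∅
  r↔{b,f}

N(f) = ["r"]

Answer: ["r"]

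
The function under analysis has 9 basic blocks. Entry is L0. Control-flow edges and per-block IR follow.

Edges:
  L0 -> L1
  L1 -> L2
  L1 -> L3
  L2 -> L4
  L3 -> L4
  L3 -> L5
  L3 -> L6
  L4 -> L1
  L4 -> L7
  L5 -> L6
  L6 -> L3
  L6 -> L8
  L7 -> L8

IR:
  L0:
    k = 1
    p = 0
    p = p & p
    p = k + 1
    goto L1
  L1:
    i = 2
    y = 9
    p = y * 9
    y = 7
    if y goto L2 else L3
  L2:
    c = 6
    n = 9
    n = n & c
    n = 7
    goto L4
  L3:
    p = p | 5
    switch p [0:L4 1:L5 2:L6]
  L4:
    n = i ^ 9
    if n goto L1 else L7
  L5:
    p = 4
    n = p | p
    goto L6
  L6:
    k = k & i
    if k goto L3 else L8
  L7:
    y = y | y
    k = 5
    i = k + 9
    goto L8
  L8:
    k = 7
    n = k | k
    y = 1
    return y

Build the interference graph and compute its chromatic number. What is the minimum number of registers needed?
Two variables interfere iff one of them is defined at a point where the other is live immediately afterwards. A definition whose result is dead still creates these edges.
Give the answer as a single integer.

Block summaries:
  L0: {k,p} / ∅
  L1: {i,p,y} / ∅
  L2: {c,n} / ∅
  L3: {p} / {p}
  L4: {n} / {i}
  L5: {n,p} / ∅
  L6: {k} / {i,k}
  L7: {i,k,y} / {y}
  L8: {k,n,y} / ∅

Live sets:
  L0 li=∅ lo={k}
  L1 li={k} lo={i,k,p,y}
  L2 li={i,k,y} lo={i,k,y}
  L3 li={i,k,p,y} lo={i,k,p,y}
  L4 li={i,k,y} lo={k,y}
  L5 li={i,k,y} lo={i,k,p,y}
  L6 li={i,k,p,y} lo={i,k,p,y}
  L7 li={y} lo=∅
  L8 li=∅ lo=∅

Interfere edges:
  c: {i,k,n,y}
  i: {c,k,n,p,y}
  k: {c,i,n,p,y}
  n: {c,i,k,p,y}
  p: {i,k,n,y}
  y: {c,i,k,n,p}

Chromatic number:
  clique {c,i,k,n,y} ⇒ need ≥ 5
  assign c→R4 i→R0 k→R1 n→R2 p→R4 y→R3 — no edge inside a register ⇒ χ ≤ 5
  χ = 5

Answer: 5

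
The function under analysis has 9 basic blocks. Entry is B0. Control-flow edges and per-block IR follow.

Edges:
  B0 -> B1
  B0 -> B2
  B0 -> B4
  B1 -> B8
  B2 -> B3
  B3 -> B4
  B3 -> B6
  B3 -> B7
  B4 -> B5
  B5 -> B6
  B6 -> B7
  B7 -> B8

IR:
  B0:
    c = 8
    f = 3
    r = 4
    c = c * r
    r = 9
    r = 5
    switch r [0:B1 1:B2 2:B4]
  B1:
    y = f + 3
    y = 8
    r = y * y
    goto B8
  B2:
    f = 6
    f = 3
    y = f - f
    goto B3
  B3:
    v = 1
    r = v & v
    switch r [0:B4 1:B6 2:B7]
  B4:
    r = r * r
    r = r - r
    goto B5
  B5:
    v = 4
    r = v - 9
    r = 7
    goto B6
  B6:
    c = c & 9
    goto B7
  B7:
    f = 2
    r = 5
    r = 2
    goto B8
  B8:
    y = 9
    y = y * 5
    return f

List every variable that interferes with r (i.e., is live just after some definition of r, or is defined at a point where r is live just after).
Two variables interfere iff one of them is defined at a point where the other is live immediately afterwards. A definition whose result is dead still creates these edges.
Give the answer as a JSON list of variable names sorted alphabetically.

Per-block:
  B0 def {c,f,r} use ∅
  B1 def {r,y} use {f}
  B2 def {f,y} use ∅
  B3 def {r,v} use ∅
  B4 def {r} use {r}
  B5 def {r,v} use ∅
  B6 def {c} use {c}
  B7 def {f,r} use ∅
  B8 def {y} use {f}

Live sets:
  B0 li=∅ lo={c,f,r}
  B1 li={f} lo={f}
  B2 li={c} lo={c}
  B3 li={c} lo={c,r}
  B4 li={c,r} lo={c}
  B5 li={c} lo={c}
  B6 li={c} lo=∅
  B7 li=∅ lo={f}
  B8 li={f} lo=∅

Interfere edges:
  c↔{f,r,v,y}
  f↔{c,r,y}
  r↔{c,f}
  v↔{c}
  y↔{c,f}

N(r) = ["c", "f"]

Answer: ["c", "f"]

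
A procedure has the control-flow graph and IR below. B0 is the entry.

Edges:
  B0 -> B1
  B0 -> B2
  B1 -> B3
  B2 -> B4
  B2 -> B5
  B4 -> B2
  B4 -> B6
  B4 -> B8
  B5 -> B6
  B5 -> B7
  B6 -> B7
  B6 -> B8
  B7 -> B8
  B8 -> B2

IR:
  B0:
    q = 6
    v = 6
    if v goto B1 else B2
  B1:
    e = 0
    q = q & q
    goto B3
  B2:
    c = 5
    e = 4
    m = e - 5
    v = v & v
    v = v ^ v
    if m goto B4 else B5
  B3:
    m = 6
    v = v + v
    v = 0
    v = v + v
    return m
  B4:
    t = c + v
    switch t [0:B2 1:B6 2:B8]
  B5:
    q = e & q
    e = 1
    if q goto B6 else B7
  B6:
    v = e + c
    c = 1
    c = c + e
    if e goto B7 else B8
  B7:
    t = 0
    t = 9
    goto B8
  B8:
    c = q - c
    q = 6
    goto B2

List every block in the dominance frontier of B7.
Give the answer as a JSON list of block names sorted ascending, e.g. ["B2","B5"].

idom tree: B1←B0 B2←B0 B3←B1 B4←B2 B5←B2 B6←B2 B7←B2 B8←B2
Dom∩ at merges:
  B2: preds {B0,B4,B8}: {B0} ∩ {B0,B2,B4} ∩ {B0,B2,B8} = {B0}; idom=B0
  B6: preds {B4,B5}: {B0,B2,B4} ∩ {B0,B2,B5} = {B0,B2}; idom=B2
  B7: preds {B5,B6}: {B0,B2,B5} ∩ {B0,B2,B6} = {B0,B2}; idom=B2
  B8: preds {B4,B6,B7}: {B0,B2,B4} ∩ {B0,B2,B6} ∩ {B0,B2,B7} = {B0,B2}; idom=B2

DF walk-up:
  join B2 pred B0: · stop@B0
  join B2 pred B4: B4→B2 stop@B0
  join B2 pred B8: B8→B2 stop@B0
  join B6 pred B4: B4 stop@B2
  join B6 pred B5: B5 stop@B2
  join B7 pred B5: B5 stop@B2
  join B7 pred B6: B6 stop@B2
  join B8 pred B4: B4 stop@B2
  join B8 pred B6: B6 stop@B2
  join B8 pred B7: B7 stop@B2
  B0: DF=∅
  B1: DF=∅
  B2: DF={B2}
  B3: DF=∅
  B4: DF={B2,B6,B8}
  B5: DF={B6,B7}
  B6: DF={B7,B8}
  B7: DF={B8}
  B8: DF={B2}

DF(B7) = ["B8"]

Answer: ["B8"]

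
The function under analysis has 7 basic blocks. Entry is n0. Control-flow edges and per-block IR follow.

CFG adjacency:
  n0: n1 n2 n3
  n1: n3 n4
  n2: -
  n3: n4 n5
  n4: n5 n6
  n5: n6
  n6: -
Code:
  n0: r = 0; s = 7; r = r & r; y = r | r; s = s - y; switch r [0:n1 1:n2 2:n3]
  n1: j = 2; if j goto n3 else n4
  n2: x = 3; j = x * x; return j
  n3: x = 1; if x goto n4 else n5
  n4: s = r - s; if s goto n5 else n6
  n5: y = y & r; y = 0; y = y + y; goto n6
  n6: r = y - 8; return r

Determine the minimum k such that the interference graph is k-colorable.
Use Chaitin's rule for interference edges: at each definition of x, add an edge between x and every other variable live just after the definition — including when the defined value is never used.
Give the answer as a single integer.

Answer: 4

Analysis:
Per-block:
  n0: def={r,s,y} ue=∅
  n1: def={j} ue=∅
  n2: def={j,x} ue=∅
  n3: def={x} ue=∅
  n4: def={s} ue={r,s}
  n5: def={y} ue={r,y}
  n6: def={r} ue={y}

Liveness:
  live n0: ∅→{r,s,y}
  live n1: {r,s,y}→{r,s,y}
  live n2: ∅→∅
  live n3: {r,s,y}→{r,s,y}
  live n4: {r,s,y}→{r,y}
  live n5: {r,y}→{y}
  live n6: {y}→∅

Conflict graph:
  j — {r,s,y}
  r — {j,s,x,y}
  s — {j,r,x,y}
  x — {r,s,y}
  y — {j,r,s,x}

Registers:
  clique {j,r,s,y} ⇒ need ≥ 4
  assign j→R3 r→R0 s→R1 x→R3 y→R2 — no edge inside a register ⇒ χ ≤ 4
  χ = 4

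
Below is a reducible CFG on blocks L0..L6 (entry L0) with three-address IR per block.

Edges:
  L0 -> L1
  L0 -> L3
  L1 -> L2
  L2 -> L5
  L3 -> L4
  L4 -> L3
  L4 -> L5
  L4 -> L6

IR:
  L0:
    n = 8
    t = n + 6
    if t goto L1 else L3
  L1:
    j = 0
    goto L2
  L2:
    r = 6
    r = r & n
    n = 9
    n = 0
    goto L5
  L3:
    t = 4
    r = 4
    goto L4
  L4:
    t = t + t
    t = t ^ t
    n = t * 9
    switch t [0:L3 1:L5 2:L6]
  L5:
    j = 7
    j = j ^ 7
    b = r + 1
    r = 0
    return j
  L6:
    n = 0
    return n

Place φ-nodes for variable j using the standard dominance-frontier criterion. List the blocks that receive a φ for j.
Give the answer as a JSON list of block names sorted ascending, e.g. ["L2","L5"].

idom tree: L1←L0 L2←L1 L3←L0 L4←L3 L5←L0 L6←L4
Join-block Dom:
  L3: preds {L0,L4}: {L0} ∩ {L0,L3,L4} = {L0}; idom=L0
  L5: preds {L2,L4}: {L0,L1,L2} ∩ {L0,L3,L4} = {L0}; idom=L0

DF walk-up:
  join L3 pred L0: · stop@L0
  join L3 pred L4: L4→L3 stop@L0
  join L5 pred L2: L2→L1 stop@L0
  join L5 pred L4: L4→L3 stop@L0
  L0 → ∅
  L1 → {L5}
  L2 → {L5}
  L3 → {L3,L5}
  L4 → {L3,L5}
  L5 → ∅
  L6 → ∅

φ for j: defs {L1,L5}
  DF⁺ = {L5}

Answer: ["L5"]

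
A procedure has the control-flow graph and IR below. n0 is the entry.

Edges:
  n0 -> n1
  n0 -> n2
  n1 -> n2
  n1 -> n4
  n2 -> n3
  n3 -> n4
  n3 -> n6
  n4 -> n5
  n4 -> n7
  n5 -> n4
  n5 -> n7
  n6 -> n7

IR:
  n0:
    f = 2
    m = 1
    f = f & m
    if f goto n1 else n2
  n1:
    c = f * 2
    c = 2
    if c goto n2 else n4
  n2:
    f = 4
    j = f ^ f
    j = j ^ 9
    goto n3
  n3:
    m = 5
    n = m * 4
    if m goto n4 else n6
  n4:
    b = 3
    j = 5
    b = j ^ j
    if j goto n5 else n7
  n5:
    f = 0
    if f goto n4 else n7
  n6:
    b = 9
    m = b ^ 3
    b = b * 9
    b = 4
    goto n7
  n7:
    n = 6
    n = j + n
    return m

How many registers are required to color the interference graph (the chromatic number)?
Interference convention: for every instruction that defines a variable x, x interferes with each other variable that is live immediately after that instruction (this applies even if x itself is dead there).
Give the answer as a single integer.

Answer: 3

Analysis:
Per-block:
  n0: def={f,m} ue=∅
  n1: def={c} ue={f}
  n2: def={f,j} ue=∅
  n3: def={m,n} ue=∅
  n4: def={b,j} ue=∅
  n5: def={f} ue=∅
  n6: def={b,m} ue=∅
  n7: def={n} ue={j,m}

Backward fixpoint:
  n0 li=∅ lo={f,m}
  n1 li={f,m} lo={m}
  n2 li=∅ lo={j}
  n3 li={j} lo={j,m}
  n4 li={m} lo={j,m}
  n5 li={j,m} lo={j,m}
  n6 li={j} lo={j,m}
  n7 li={j,m} lo=∅

Conflict graph:
  b↔{j,m}
  c↔{m}
  f↔{j,m}
  j↔{b,f,m,n}
  m↔{b,c,f,j,n}
  n↔{j,m}

Registers:
  clique {b,j,m} ⇒ need ≥ 3
  3-colouring: R0={m}  R1={c,j}  R2={b,f,n}
  χ = 3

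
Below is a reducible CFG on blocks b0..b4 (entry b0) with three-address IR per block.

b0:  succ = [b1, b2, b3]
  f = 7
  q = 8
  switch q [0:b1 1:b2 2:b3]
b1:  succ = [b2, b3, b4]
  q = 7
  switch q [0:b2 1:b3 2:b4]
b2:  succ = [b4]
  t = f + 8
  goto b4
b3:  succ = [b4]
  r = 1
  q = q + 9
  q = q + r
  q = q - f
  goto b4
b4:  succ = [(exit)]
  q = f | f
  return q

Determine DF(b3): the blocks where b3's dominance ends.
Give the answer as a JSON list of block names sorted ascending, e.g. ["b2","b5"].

idom tree: b1←b0 b2←b0 b3←b0 b4←b0
Dom∩ at merges:
  b2: preds {b0,b1}: {b0} ∩ {b0,b1} = {b0}; idom=b0
  b3: preds {b0,b1}: {b0} ∩ {b0,b1} = {b0}; idom=b0
  b4: preds {b1,b2,b3}: {b0,b1} ∩ {b0,b2} ∩ {b0,b3} = {b0}; idom=b0

DF walk-up:
  b2←b0: walk · to b0
  b2←b1: walk b1 to b0
  b3←b0: walk · to b0
  b3←b1: walk b1 to b0
  b4←b1: walk b1 to b0
  b4←b2: walk b2 to b0
  b4←b3: walk b3 to b0
  b0: DF=∅
  b1: DF={b2,b3,b4}
  b2: DF={b4}
  b3: DF={b4}
  b4: DF=∅

DF(b3) = ["b4"]

Answer: ["b4"]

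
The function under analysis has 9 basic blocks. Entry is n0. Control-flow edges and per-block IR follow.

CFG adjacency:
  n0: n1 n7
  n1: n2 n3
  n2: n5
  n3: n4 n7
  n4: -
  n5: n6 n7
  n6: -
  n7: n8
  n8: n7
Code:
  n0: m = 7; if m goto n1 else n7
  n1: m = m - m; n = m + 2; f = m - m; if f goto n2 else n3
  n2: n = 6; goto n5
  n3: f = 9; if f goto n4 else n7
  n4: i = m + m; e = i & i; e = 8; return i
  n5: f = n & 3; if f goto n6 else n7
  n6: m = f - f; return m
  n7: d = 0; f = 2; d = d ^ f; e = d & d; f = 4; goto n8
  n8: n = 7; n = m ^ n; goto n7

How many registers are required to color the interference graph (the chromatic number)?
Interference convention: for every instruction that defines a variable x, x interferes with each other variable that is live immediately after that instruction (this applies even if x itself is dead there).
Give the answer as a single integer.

Answer: 3

Analysis:
Block summaries:
  n0 def {m} use ∅
  n1 def {f,m,n} use {m}
  n2 def {n} use ∅
  n3 def {f} use ∅
  n4 def {e,i} use {m}
  n5 def {f} use {n}
  n6 def {m} use {f}
  n7 def {d,e,f} use ∅
  n8 def {n} use {m}

Liveness:
  n0: in=∅ out={m}
  n1: in={m} out={m}
  n2: in={m} out={m,n}
  n3: in={m} out={m}
  n4: in={m} out=∅
  n5: in={m,n} out={f,m}
  n6: in={f} out=∅
  n7: in={m} out={m}
  n8: in={m} out={m}

Interference:
  d: {f,m}
  e: {i,m}
  f: {d,m}
  i: {e}
  m: {d,e,f,n}
  n: {m}

Colouring:
  lower bound: {d,f,m} mutually conflict ⇒ χ ≥ 3
  3-colouring: r0={i,m}  r1={d,e,n}  r2={f}
  χ = 3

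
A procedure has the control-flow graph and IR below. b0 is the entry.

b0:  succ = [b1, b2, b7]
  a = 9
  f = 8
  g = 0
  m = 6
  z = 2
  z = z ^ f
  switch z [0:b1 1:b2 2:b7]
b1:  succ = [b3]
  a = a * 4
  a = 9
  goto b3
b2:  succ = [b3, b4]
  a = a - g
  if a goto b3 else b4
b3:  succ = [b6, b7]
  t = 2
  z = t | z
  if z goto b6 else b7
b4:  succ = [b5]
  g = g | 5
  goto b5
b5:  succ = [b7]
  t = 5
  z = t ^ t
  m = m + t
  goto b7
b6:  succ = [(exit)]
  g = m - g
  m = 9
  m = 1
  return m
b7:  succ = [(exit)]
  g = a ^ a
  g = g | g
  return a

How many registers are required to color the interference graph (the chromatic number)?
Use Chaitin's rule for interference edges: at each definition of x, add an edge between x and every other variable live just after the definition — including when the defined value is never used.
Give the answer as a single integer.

Answer: 5

Derivation:
Per-block:
  b0 def {a,f,g,m,z} use ∅
  b1 def {a} use {a}
  b2 def {a} use {a,g}
  b3 def {t,z} use {z}
  b4 def {g} use {g}
  b5 def {m,t,z} use {m}
  b6 def {g,m} use {g,m}
  b7 def {g} use {a}

Backward fixpoint:
  b0: in=∅ out={a,g,m,z}
  b1: in={a,g,m,z} out={a,g,m,z}
  b2: in={a,g,m,z} out={a,g,m,z}
  b3: in={a,g,m,z} out={a,g,m}
  b4: in={a,g,m} out={a,m}
  b5: in={a,m} out={a}
  b6: in={g,m} out=∅
  b7: in={a} out=∅

Interfere edges:
  a — {f,g,m,t,z}
  f — {a,g,m,z}
  g — {a,f,m,t,z}
  m — {a,f,g,t,z}
  t — {a,g,m,z}
  z — {a,f,g,m,t}

Chromatic number:
  clique {a,f,g,m,z} ⇒ need ≥ 5
  assign a→c0 f→c4 g→c1 m→c2 t→c4 z→c3 — no edge inside a register ⇒ χ ≤ 5
  χ = 5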